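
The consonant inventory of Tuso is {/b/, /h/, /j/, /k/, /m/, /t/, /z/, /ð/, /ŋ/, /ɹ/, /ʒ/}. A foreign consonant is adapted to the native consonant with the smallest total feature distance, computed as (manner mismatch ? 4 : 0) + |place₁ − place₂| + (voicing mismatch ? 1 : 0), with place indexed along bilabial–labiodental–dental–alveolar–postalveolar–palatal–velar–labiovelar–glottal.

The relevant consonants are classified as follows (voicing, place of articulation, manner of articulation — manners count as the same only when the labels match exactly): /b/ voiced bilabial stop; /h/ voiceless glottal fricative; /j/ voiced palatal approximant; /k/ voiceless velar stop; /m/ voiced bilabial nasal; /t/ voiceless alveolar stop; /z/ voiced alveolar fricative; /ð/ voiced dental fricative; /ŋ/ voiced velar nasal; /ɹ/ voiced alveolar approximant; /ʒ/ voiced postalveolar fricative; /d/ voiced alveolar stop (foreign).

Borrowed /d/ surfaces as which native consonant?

/t/ is closest: same manner (stop), place distance 0 (alveolar→alveolar), voicing differs (+1); total 1. Next closest is /b/ at distance 3.

t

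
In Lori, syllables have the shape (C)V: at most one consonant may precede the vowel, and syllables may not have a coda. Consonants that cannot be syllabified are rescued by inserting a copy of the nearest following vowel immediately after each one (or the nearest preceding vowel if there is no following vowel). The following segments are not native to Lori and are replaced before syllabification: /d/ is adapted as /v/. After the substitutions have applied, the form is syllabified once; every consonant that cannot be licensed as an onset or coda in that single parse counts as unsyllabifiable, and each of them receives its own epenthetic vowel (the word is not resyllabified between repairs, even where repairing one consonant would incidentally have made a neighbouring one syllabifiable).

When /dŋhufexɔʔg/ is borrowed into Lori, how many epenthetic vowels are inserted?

After substitution the input is /vŋhufexɔʔg/.
The unsyllabifiable consonants are /v/, /ŋ/, /ʔ/, /g/; each receives one epenthetic vowel.

4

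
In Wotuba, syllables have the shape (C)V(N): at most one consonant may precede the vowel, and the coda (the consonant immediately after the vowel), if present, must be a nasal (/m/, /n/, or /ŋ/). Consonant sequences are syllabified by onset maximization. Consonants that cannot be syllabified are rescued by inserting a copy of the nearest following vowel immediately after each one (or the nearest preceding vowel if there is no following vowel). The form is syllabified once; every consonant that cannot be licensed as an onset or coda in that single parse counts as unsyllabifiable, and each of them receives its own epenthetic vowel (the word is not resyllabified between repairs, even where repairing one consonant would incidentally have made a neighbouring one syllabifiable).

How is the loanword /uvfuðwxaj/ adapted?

uvufuðawaxaja

Under (C)V(N), the unsyllabifiable consonants are /v/, /ð/, /w/, /j/ (only a nasal (/m/, /n/, or /ŋ/) is licensed in coda position; onsets are limited to one consonant).
Inserting the epenthetic vowel yields /v/ → /vu/, /ð/ → /ða/, /w/ → /wa/, /j/ → /ja/.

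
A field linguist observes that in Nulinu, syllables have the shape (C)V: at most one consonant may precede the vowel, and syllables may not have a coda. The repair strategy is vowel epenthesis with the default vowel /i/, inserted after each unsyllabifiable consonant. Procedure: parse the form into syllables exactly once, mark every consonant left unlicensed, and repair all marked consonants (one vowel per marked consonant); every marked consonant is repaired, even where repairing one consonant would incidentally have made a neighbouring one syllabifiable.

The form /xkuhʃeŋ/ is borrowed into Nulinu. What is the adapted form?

xikuhiʃeŋi

Syllabifying with onset maximization leaves /x/, /h/, /ŋ/ stranded (no codas are permitted; onsets are limited to one consonant).
Inserting the epenthetic vowel yields /x/ → /xi/, /h/ → /hi/, /ŋ/ → /ŋi/.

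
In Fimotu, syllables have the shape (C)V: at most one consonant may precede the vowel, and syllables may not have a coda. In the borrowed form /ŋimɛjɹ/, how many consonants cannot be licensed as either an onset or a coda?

2

The consonants /j/, /ɹ/ cannot be parsed into a legal (C)V syllable (no codas are permitted; onsets are limited to one consonant).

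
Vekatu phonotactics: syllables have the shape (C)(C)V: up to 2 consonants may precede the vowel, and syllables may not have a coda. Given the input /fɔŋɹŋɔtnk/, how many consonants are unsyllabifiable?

Under (C)(C)V, the unsyllabifiable consonants are /ŋ/, /t/, /n/, /k/ (no codas are permitted; onsets may contain at most 2 consonants).

4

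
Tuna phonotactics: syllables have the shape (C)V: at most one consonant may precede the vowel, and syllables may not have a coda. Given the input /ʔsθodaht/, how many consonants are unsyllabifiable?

The consonants /ʔ/, /s/, /h/, /t/ cannot be parsed into a legal (C)V syllable (no codas are permitted; onsets are limited to one consonant).

4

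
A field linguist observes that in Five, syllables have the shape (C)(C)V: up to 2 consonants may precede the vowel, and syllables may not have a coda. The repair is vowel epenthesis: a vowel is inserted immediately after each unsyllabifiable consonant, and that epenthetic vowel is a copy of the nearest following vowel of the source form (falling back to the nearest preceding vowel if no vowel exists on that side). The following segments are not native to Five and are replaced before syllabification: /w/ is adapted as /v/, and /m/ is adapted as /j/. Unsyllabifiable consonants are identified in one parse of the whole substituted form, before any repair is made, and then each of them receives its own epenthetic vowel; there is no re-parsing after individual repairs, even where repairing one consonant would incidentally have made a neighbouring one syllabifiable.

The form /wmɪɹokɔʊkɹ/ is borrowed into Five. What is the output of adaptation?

Substitution: /w/ → /v/, /m/ → /j/, giving /vjɪɹokɔʊkɹ/.
Syllabifying with onset maximization leaves /k/, /ɹ/ stranded (no codas are permitted; onsets may contain at most 2 consonants).
Each unlicensed consonant becomes the onset of a new syllable: /k/ → /kʊ/, /ɹ/ → /ɹʊ/.

vjɪɹokɔʊkʊɹʊ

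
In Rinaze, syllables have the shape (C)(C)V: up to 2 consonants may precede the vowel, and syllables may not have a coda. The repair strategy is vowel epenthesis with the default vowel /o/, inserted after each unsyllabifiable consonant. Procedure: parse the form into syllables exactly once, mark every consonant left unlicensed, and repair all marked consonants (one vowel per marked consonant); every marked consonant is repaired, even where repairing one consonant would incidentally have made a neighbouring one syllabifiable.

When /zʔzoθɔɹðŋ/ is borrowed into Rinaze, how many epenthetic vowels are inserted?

The unsyllabifiable consonants are /z/, /ɹ/, /ð/, /ŋ/; each receives one epenthetic vowel.

4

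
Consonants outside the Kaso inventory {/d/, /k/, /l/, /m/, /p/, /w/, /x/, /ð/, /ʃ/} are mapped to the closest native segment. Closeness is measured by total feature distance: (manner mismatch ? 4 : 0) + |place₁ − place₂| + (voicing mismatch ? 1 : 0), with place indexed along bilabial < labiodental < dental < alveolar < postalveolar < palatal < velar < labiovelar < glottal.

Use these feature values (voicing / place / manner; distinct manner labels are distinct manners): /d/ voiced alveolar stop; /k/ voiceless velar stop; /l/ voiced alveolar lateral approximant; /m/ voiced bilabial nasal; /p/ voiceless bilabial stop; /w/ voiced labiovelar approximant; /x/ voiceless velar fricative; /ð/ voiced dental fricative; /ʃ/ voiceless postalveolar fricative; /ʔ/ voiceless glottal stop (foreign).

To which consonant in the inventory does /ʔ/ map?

k

/k/ is closest: same manner (stop), place distance 2 (glottal→velar), same voicing; total 2. Next closest is /d/ at distance 6.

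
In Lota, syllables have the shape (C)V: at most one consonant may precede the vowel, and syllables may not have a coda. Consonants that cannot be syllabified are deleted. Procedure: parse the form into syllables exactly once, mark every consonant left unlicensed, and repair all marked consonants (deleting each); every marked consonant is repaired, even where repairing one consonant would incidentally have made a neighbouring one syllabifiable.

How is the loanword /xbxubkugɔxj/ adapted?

xukugɔ

Syllabifying with onset maximization leaves /x/, /b/, /b/, /x/, /j/ stranded (no codas are permitted; onsets are limited to one consonant).
Each unlicensed consonant is deleted: /x/, /b/, /b/, /x/, /j/.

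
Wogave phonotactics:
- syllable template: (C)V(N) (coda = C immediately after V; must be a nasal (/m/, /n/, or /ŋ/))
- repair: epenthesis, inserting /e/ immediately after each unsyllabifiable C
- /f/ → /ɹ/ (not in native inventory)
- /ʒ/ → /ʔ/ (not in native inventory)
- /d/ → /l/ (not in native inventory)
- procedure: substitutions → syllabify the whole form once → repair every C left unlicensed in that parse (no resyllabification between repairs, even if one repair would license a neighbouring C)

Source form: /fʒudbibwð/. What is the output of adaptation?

ɹeʔulebibeweðe

Substitution: /f/ → /ɹ/, /ʒ/ → /ʔ/, /d/ → /l/, giving /ɹʔulbibwð/.
Under (C)V(N), the unsyllabifiable consonants are /ɹ/, /l/, /b/, /w/, /ð/ (only a nasal (/m/, /n/, or /ŋ/) is licensed in coda position; onsets are limited to one consonant).
Inserting the epenthetic vowel yields /ɹ/ → /ɹe/, /l/ → /le/, /b/ → /be/, /w/ → /we/, /ð/ → /ðe/.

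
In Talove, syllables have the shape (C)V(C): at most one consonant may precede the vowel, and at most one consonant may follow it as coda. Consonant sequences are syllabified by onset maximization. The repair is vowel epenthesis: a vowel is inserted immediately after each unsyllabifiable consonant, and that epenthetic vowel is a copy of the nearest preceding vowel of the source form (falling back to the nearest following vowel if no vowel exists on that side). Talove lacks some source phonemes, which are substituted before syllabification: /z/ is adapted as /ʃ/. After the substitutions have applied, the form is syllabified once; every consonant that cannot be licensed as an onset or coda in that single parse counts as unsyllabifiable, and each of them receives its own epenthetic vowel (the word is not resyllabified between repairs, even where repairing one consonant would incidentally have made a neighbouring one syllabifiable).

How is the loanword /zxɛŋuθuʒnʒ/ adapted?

Substitution: /z/ → /ʃ/, giving /ʃxɛŋuθuʒnʒ/.
The consonants /ʃ/, /n/, /ʒ/ cannot be parsed into a legal (C)V(C) syllable (at most one coda consonant is licensed; onsets are limited to one consonant).
Each unlicensed consonant becomes the onset of a new syllable: /ʃ/ → /ʃɛ/, /n/ → /nu/, /ʒ/ → /ʒu/.

ʃɛxɛŋuθuʒnuʒu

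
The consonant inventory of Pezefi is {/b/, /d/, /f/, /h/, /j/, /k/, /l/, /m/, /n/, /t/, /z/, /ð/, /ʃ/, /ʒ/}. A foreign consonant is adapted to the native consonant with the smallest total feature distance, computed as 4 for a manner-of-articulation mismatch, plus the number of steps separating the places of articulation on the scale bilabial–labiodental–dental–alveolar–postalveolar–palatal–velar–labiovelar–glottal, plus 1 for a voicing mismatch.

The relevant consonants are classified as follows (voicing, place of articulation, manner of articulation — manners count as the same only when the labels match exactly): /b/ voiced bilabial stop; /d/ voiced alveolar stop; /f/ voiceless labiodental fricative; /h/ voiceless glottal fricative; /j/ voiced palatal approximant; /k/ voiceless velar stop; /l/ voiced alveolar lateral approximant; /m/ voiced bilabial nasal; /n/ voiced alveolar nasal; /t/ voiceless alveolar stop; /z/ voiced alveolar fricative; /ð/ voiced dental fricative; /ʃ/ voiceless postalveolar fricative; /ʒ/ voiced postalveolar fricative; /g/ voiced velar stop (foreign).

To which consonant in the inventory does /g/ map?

/k/ is closest: same manner (stop), place distance 0 (velar→velar), voicing differs (+1); total 1. Next closest is /d/ at distance 3.

k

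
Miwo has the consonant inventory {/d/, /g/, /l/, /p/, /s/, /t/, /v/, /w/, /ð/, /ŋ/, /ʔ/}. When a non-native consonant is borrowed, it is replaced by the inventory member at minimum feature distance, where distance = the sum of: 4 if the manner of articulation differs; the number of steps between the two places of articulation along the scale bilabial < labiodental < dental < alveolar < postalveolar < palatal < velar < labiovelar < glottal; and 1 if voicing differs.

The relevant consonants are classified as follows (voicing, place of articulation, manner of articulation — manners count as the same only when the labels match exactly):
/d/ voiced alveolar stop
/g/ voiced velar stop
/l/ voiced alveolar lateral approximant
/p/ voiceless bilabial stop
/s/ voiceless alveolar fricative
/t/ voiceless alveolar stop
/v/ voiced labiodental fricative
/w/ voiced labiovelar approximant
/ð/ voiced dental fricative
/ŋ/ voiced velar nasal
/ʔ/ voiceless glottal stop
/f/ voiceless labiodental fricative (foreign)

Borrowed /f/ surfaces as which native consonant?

v

/v/ is closest: same manner (fricative), place distance 0 (labiodental→labiodental), voicing differs (+1); total 1. Next closest is /s/ at distance 2.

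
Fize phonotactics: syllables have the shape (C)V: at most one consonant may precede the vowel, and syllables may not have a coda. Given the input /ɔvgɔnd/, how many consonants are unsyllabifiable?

The consonants /v/, /n/, /d/ cannot be parsed into a legal (C)V syllable (no codas are permitted; onsets are limited to one consonant).

3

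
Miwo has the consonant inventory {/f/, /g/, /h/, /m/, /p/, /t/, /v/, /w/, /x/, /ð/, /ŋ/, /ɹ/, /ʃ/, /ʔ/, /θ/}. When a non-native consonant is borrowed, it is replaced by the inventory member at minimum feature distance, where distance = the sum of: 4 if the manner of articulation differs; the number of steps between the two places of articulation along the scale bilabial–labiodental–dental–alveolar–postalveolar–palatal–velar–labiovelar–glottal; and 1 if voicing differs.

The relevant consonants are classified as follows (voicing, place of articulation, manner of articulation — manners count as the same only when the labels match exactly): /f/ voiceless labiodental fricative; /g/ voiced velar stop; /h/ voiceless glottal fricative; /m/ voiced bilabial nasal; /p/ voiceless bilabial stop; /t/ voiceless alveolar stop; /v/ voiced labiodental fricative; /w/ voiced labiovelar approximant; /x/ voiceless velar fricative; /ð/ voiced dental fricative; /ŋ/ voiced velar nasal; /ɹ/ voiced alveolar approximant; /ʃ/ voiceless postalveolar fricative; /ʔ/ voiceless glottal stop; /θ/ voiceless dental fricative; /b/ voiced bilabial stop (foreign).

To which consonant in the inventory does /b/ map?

/p/ is closest: same manner (stop), place distance 0 (bilabial→bilabial), voicing differs (+1); total 1. Next closest is /m/ at distance 4.

p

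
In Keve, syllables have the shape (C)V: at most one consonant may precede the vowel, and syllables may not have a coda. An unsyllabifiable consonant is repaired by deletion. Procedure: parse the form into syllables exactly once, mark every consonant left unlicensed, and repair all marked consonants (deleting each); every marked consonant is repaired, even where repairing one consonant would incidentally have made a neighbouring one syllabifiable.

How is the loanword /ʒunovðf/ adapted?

The consonants /v/, /ð/, /f/ cannot be parsed into a legal (C)V syllable (no codas are permitted; onsets are limited to one consonant).
Deleting the stranded consonants removes /v/, /ð/, /f/.

ʒuno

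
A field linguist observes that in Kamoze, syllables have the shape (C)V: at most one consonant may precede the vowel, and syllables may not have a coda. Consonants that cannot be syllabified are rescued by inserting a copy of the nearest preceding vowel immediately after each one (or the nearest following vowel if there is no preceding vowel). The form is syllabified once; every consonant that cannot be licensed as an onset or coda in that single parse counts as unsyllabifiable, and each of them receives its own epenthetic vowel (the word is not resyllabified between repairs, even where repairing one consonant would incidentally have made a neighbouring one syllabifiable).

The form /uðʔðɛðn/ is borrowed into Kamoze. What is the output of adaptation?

uðuʔuðɛðɛnɛ

Under (C)V, the unsyllabifiable consonants are /ð/, /ʔ/, /ð/, /n/ (no codas are permitted; onsets are limited to one consonant).
Each unlicensed consonant becomes the onset of a new syllable: /ð/ → /ðu/, /ʔ/ → /ʔu/, /ð/ → /ðɛ/, /n/ → /nɛ/.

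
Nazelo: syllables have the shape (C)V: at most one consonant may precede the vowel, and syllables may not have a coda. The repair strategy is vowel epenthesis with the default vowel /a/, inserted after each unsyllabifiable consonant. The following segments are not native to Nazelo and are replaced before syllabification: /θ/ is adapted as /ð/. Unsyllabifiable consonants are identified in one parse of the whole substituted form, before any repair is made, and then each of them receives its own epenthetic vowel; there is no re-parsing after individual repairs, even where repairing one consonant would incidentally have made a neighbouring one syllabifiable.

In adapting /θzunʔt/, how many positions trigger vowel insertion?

After substitution the input is /ðzunʔt/.
The unsyllabifiable consonants are /ð/, /n/, /ʔ/, /t/; each receives one epenthetic vowel.

4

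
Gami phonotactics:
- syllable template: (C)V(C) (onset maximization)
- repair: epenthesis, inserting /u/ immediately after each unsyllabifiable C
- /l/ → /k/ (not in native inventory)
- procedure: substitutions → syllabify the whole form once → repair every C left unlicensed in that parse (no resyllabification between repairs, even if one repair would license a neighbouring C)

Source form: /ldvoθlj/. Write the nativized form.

Substitution: /l/ → /k/, giving /kdvoθkj/.
Syllabifying with onset maximization leaves /k/, /d/, /k/, /j/ stranded (at most one coda consonant is licensed; onsets are limited to one consonant).
Each unlicensed consonant becomes the onset of a new syllable: /k/ → /ku/, /d/ → /du/, /k/ → /ku/, /j/ → /ju/.

kuduvoθkuju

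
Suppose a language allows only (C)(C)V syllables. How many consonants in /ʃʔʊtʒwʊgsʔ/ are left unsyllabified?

4

Under (C)(C)V, the unsyllabifiable consonants are /t/, /g/, /s/, /ʔ/ (no codas are permitted; onsets may contain at most 2 consonants).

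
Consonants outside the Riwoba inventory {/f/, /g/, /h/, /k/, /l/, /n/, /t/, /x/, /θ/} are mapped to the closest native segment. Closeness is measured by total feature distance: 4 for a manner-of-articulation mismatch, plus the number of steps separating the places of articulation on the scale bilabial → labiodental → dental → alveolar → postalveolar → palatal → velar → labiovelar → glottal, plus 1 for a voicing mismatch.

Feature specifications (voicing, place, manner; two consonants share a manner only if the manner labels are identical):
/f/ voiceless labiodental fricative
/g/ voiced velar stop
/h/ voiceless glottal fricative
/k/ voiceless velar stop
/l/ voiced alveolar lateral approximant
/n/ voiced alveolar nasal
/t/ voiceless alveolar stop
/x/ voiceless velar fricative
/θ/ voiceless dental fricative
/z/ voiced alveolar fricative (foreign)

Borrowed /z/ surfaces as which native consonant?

θ

/θ/ is closest: same manner (fricative), place distance 1 (alveolar→dental), voicing differs (+1); total 2. Next closest is /f/ at distance 3.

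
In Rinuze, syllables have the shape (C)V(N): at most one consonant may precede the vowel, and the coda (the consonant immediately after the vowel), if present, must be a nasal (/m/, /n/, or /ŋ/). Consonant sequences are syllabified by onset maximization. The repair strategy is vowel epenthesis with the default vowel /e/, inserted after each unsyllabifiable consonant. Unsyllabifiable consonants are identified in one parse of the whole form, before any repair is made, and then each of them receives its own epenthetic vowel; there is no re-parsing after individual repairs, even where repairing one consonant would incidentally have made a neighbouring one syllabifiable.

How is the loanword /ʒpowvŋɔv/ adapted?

Syllabifying with onset maximization leaves /ʒ/, /w/, /v/, /v/ stranded (only a nasal (/m/, /n/, or /ŋ/) is licensed in coda position; onsets are limited to one consonant).
Each unlicensed consonant becomes the onset of a new syllable: /ʒ/ → /ʒe/, /w/ → /we/, /v/ → /ve/, /v/ → /ve/.

ʒepoweveŋɔve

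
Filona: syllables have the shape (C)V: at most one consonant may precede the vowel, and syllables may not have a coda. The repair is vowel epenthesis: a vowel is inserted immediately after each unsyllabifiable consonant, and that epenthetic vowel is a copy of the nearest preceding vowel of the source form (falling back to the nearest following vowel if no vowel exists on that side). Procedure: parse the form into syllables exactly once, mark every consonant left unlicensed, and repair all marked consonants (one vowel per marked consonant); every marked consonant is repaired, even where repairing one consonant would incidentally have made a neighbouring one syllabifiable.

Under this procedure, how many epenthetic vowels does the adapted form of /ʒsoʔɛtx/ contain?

The unsyllabifiable consonants are /ʒ/, /t/, /x/; each receives one epenthetic vowel.

3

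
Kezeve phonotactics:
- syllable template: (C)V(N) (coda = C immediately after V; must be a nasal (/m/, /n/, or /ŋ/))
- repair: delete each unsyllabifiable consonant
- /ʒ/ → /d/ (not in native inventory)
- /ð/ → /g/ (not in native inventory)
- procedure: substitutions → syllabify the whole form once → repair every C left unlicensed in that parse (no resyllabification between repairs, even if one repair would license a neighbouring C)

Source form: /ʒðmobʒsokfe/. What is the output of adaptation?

Substitution: /ʒ/ → /d/, /ð/ → /g/, giving /dgmobdsokfe/.
Syllabifying with onset maximization leaves /d/, /g/, /b/, /d/, /k/ stranded (only a nasal (/m/, /n/, or /ŋ/) is licensed in coda position; onsets are limited to one consonant).
Deletion applies to /d/, /g/, /b/, /d/, /k/.

mosofe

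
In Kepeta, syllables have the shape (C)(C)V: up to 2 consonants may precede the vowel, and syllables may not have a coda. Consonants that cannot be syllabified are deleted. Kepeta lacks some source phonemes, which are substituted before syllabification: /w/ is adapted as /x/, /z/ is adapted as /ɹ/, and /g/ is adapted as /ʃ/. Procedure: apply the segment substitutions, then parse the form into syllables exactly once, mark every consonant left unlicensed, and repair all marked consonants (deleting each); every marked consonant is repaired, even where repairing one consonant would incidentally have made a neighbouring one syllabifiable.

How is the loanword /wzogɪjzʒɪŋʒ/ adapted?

xɹoʃɪɹʒɪ

Substitution: /w/ → /x/, /z/ → /ɹ/, /g/ → /ʃ/, giving /xɹoʃɪjɹʒɪŋʒ/.
The consonants /j/, /ŋ/, /ʒ/ cannot be parsed into a legal (C)(C)V syllable (no codas are permitted; onsets may contain at most 2 consonants).
Deleting the stranded consonants removes /j/, /ŋ/, /ʒ/.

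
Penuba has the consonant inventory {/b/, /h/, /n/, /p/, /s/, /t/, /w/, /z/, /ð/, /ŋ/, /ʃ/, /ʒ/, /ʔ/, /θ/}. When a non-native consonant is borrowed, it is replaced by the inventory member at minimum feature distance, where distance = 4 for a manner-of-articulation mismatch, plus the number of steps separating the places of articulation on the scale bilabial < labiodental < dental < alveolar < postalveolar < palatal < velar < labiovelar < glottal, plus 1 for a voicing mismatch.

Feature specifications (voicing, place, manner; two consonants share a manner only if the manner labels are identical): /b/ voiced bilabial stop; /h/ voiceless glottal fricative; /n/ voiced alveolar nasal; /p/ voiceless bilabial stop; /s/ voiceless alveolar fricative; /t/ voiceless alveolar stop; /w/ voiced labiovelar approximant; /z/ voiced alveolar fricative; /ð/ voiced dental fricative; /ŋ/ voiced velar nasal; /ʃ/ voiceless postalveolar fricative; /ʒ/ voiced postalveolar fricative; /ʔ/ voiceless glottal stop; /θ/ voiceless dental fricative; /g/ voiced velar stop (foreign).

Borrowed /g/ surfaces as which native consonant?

ʔ

/ʔ/ is closest: same manner (stop), place distance 2 (velar→glottal), voicing differs (+1); total 3. Next closest is /t/ at distance 4.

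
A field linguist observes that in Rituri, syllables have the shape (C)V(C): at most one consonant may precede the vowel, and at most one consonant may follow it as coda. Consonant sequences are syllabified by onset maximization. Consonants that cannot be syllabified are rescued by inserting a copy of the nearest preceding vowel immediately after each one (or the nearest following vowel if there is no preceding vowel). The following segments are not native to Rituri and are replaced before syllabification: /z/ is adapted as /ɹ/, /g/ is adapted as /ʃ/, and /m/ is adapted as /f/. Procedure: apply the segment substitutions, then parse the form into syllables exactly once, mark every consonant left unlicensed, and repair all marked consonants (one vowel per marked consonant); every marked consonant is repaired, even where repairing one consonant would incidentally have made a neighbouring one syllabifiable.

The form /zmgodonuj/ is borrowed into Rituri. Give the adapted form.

ɹofoʃodonuj

Substitution: /z/ → /ɹ/, /m/ → /f/, /g/ → /ʃ/, giving /ɹfʃodonuj/.
Under (C)V(C), the unsyllabifiable consonants are /ɹ/, /f/ (at most one coda consonant is licensed; onsets are limited to one consonant).
Each unlicensed consonant becomes the onset of a new syllable: /ɹ/ → /ɹo/, /f/ → /fo/.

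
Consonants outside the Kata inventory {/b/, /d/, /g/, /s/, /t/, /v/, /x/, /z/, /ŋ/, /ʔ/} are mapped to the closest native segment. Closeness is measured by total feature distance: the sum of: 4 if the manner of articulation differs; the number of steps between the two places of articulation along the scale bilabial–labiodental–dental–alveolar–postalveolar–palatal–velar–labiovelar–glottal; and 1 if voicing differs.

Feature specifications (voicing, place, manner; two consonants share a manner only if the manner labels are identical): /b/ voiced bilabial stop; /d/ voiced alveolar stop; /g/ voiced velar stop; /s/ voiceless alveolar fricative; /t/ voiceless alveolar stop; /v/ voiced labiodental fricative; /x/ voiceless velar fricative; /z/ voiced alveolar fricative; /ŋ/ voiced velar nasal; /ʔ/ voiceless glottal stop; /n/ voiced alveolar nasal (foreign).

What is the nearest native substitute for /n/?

ŋ

/ŋ/ is closest: same manner (nasal), place distance 3 (alveolar→velar), same voicing; total 3. Next closest is /d/ at distance 4.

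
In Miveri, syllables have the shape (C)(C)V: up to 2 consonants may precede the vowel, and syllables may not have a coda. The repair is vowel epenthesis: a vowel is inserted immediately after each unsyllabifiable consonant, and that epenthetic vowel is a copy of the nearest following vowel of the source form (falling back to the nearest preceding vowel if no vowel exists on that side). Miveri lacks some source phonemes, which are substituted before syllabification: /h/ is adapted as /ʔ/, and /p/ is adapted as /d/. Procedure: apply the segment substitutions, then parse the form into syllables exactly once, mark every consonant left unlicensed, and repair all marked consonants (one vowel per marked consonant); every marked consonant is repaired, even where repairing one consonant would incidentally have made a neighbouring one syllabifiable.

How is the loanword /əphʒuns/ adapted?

əduʔʒunusu

Substitution: /p/ → /d/, /h/ → /ʔ/, giving /ədʔʒuns/.
Under (C)(C)V, the unsyllabifiable consonants are /d/, /n/, /s/ (no codas are permitted; onsets may contain at most 2 consonants).
Inserting the epenthetic vowel yields /d/ → /du/, /n/ → /nu/, /s/ → /su/.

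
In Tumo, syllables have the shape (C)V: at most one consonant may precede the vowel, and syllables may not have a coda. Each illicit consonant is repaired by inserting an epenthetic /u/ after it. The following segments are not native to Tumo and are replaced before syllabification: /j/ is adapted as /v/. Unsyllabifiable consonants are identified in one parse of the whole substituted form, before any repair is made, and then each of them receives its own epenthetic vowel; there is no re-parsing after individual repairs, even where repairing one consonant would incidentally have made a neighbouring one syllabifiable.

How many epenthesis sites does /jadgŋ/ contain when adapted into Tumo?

3

After substitution the input is /vadgŋ/.
The unsyllabifiable consonants are /d/, /g/, /ŋ/; each receives one epenthetic vowel.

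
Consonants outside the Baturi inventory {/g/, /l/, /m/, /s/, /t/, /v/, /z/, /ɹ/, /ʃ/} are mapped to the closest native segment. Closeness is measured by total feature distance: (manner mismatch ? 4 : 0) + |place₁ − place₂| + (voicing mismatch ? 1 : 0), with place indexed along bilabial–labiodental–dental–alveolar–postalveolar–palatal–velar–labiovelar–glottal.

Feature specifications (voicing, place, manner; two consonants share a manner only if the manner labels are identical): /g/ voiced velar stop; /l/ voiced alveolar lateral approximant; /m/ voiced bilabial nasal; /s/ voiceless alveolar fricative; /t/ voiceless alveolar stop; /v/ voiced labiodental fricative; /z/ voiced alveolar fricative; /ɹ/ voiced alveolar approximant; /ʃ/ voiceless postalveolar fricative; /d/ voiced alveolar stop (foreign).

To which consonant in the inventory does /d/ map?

t

/t/ is closest: same manner (stop), place distance 0 (alveolar→alveolar), voicing differs (+1); total 1. Next closest is /g/ at distance 3.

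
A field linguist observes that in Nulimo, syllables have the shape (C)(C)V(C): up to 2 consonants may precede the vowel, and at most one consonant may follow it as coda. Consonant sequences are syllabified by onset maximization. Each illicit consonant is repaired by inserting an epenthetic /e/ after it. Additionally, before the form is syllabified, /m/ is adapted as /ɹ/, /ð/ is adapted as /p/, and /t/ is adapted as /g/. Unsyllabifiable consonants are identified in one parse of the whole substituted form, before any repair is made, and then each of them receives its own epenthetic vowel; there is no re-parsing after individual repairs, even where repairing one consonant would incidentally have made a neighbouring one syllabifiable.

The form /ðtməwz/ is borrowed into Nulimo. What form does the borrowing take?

Substitution: /ð/ → /p/, /t/ → /g/, /m/ → /ɹ/, giving /pgɹəwz/.
Under (C)(C)V(C), the unsyllabifiable consonants are /p/, /z/ (at most one coda consonant is licensed; onsets may contain at most 2 consonants).
Inserting the epenthetic vowel yields /p/ → /pe/, /z/ → /ze/.

pegɹəwze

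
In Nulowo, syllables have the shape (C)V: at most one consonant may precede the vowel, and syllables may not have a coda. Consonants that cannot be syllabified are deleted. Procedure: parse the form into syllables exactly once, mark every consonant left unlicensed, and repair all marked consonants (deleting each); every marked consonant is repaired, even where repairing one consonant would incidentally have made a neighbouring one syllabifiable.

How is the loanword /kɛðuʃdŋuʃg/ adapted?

The consonants /ʃ/, /d/, /ʃ/, /g/ cannot be parsed into a legal (C)V syllable (no codas are permitted; onsets are limited to one consonant).
Deleting the stranded consonants removes /ʃ/, /d/, /ʃ/, /g/.

kɛðuŋu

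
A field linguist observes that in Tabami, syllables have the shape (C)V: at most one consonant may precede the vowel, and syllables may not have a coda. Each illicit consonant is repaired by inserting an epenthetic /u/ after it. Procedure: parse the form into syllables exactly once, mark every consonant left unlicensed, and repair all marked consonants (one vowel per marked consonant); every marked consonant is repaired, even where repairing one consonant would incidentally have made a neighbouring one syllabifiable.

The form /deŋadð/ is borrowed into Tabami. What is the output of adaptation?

deŋaduðu

Syllabifying with onset maximization leaves /d/, /ð/ stranded (no codas are permitted; onsets are limited to one consonant).
Epenthesis after each stranded consonant: /d/ → /du/, /ð/ → /ðu/.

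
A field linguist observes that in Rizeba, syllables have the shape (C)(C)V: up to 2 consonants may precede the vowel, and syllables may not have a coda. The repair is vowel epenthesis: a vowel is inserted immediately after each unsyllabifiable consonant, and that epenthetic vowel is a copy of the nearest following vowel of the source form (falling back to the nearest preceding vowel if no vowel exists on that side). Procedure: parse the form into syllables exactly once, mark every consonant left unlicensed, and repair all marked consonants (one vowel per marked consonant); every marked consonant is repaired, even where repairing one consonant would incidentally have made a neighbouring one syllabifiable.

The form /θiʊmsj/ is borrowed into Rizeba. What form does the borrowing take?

θiʊmʊsʊjʊ

The consonants /m/, /s/, /j/ cannot be parsed into a legal (C)(C)V syllable (no codas are permitted; onsets may contain at most 2 consonants).
Inserting the epenthetic vowel yields /m/ → /mʊ/, /s/ → /sʊ/, /j/ → /jʊ/.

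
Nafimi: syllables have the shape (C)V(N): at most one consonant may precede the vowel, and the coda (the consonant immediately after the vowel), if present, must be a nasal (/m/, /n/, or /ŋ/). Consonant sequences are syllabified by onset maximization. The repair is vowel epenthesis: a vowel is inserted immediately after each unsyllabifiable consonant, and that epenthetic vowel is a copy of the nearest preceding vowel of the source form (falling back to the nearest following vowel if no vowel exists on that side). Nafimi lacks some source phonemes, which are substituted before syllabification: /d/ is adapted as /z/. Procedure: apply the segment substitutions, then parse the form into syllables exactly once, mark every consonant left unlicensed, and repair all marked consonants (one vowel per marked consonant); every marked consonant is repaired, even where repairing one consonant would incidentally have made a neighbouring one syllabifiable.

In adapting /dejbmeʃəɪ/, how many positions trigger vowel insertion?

After substitution the input is /zejbmeʃəɪ/.
The unsyllabifiable consonants are /j/, /b/; each receives one epenthetic vowel.

2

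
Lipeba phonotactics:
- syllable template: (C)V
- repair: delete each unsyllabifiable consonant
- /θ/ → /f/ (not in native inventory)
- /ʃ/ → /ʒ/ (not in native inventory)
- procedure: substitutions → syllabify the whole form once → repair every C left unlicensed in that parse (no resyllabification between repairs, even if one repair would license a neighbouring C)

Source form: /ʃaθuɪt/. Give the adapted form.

Substitution: /ʃ/ → /ʒ/, /θ/ → /f/, giving /ʒafuɪt/.
Syllabifying with onset maximization leaves /t/ stranded (no codas are permitted; onsets are limited to one consonant).
Deleting the stranded consonants removes /t/.

ʒafuɪ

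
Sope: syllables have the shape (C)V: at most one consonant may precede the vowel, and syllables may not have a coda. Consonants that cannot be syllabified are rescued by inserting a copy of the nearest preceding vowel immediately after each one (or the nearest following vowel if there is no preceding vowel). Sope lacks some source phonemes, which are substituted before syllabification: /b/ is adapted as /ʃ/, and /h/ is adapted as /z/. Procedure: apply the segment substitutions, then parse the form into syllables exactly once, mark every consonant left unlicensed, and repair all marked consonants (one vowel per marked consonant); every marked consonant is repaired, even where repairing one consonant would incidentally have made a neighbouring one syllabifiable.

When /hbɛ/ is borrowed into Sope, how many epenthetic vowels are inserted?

After substitution the input is /zʃɛ/.
The unsyllabifiable consonants are /z/; each receives one epenthetic vowel.

1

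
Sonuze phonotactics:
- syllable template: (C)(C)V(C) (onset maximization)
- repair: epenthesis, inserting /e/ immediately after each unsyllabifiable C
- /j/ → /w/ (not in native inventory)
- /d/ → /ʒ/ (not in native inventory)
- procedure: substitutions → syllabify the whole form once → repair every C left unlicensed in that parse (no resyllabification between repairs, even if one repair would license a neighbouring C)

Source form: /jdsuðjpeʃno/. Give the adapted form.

Substitution: /j/ → /w/, /d/ → /ʒ/, giving /wʒsuðwpeʃno/.
The consonants /w/ cannot be parsed into a legal (C)(C)V(C) syllable (at most one coda consonant is licensed; onsets may contain at most 2 consonants).
Each unlicensed consonant becomes the onset of a new syllable: /w/ → /we/.

weʒsuðwpeʃno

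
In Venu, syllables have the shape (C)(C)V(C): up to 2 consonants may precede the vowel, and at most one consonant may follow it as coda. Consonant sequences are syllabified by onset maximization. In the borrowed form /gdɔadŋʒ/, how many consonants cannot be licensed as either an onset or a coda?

2

Under (C)(C)V(C), the unsyllabifiable consonants are /ŋ/, /ʒ/ (at most one coda consonant is licensed; onsets may contain at most 2 consonants).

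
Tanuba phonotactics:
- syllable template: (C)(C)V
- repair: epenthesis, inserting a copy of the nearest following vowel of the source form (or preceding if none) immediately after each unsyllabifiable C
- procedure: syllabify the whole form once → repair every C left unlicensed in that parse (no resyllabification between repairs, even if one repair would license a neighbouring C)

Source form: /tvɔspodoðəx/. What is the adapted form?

tvɔspodoðəxə

Under (C)(C)V, the unsyllabifiable consonants are /x/ (no codas are permitted; onsets may contain at most 2 consonants).
Epenthesis after each stranded consonant: /x/ → /xə/.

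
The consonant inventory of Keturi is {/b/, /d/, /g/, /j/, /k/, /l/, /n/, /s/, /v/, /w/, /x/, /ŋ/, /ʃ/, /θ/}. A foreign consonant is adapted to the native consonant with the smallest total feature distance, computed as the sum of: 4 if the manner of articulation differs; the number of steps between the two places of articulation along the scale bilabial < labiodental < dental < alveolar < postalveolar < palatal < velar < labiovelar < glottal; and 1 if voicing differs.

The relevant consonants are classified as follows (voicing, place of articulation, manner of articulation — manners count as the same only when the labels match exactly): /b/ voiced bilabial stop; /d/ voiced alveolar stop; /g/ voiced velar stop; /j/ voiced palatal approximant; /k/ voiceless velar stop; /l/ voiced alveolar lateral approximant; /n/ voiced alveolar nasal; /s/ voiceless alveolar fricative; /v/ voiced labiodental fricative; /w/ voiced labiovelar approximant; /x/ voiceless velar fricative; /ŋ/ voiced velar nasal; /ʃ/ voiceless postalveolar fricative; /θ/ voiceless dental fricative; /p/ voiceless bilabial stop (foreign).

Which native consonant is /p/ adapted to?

/b/ is closest: same manner (stop), place distance 0 (bilabial→bilabial), voicing differs (+1); total 1. Next closest is /d/ at distance 4.

b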